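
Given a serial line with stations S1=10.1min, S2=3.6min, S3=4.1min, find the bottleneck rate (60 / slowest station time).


Bottleneck = longest station time
Station times: [10.1, 3.6, 4.1]
Max = 10.1 min
Rate = 60 / 10.1
= 5.94 units/hour (bottleneck: 10.1min)


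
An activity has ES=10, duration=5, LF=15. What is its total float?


EF = ES + duration = 10 + 5 = 15
LS = LF - duration = 15 - 5 = 10
Total Float = LF - EF = 15 - 15
(or LS - ES = 10 - 10)
= 0


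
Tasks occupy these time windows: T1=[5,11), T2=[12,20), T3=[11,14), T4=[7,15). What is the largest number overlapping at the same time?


Check each time point for overlaps:
  t=12: 3 tasks active (T2, T3, T4)
Max concurrent = 3


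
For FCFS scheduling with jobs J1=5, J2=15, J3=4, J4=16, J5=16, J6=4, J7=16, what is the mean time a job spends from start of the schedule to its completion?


Completion times:
  J1: completes at 5
  J2: completes at 20
  J3: completes at 24
  J4: completes at 40
  J5: completes at 56
  J6: completes at 60
  J7: completes at 76
Sum = 281
Average = 281/7
= 40.14


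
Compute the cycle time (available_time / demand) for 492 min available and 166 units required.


Cycle time = available time / demand
= 492 / 166
= 2.96 min/unit


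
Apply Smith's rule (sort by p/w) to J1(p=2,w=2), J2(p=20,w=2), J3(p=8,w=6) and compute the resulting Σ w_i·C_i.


WSPT order (by p/w): J1 → J3 → J2
  J1: C=2, w·C=2×2=4
  J3: C=10, w·C=6×10=60
  J2: C=30, w·C=2×30=60
Σ w·C = 124
= 124


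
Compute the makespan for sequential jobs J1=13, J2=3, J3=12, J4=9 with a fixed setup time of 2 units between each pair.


Makespan = Σ processing + (n-1) × setup
= (13 + 3 + 12 + 9) + (4-1)×2
= 37 + 6
= 43 time units


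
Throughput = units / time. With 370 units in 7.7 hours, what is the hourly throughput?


Throughput = units / time
= 370 / 7.7
= 48.1 units/hour


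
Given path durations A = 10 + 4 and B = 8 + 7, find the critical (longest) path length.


Path A: 10 + 4 = 14
Path B: 8 + 7 = 15
Critical path = longest = max(14, 15)
= 15 (Path B)


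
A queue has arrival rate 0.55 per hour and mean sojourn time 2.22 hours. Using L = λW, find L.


Little's law: L = λ × W
= 0.55 × 2.22
= 1.22


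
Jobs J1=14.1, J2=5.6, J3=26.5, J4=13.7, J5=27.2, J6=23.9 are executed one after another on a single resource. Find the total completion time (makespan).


Sequential makespan: sum all processing times
= 14.1 + 5.6 + 26.5 + 13.7 + 27.2 + 23.9
= 111.0 time units


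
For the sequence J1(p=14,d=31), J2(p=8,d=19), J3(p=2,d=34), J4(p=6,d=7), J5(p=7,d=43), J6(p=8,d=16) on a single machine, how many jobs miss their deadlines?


Completion vs due date:
  J1: C=14, d=31 → on time
  J2: C=22, d=19 → TARDY
  J3: C=24, d=34 → on time
  J4: C=30, d=7 → TARDY
  J5: C=37, d=43 → on time
  J6: C=45, d=16 → TARDY
Tardy jobs: J2, J4, J6
Count = 3


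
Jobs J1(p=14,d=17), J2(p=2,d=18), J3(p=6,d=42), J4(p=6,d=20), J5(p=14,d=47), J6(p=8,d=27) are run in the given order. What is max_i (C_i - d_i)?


Lateness per job (L = C - d):
  J1: C=14, d=17, L=-3
  J2: C=16, d=18, L=-2
  J3: C=22, d=42, L=-20
  J4: C=28, d=20, L=8
  J5: C=42, d=47, L=-5
  J6: C=50, d=27, L=23
Lmax = max(-3, -2, -20, 8, -5, 23)
= 23


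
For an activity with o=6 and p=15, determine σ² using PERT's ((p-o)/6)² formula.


σ² = ((p - o) / 6)² = (p - o)² / 36
= (15 - 6)² / 36
= 9² / 36
= 81 / 36
= 2.2500


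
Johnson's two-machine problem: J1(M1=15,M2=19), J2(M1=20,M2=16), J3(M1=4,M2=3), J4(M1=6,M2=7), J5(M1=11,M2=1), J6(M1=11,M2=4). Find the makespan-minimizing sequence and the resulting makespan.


Johnson's rule:
Group 1 (M1≤M2, sort by M1): ['J4', 'J1']
Group 2 (M1>M2, sort desc M2): ['J2', 'J6', 'J3', 'J5']
Sequence: J4 → J1 → J2 → J6 → J3 → J5
Makespan calculation:
  J4: M1 done=6, M2 done=13
  J1: M1 done=21, M2 done=40
  J2: M1 done=41, M2 done=57
  J6: M1 done=52, M2 done=61
  J3: M1 done=56, M2 done=64
  J5: M1 done=67, M2 done=68
= Sequence: J4 → J1 → J2 → J6 → J3 → J5, Makespan: 68


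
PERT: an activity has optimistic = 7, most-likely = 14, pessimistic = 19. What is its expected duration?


te = (o + 4m + p) / 6
= (7 + 4×14 + 19) / 6
= (7 + 56 + 19) / 6
= 82 / 6
= 13.67


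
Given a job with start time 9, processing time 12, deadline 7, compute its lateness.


Completion = 9 + 12 = 21
Lateness = C - d = 21 - 7
= 14


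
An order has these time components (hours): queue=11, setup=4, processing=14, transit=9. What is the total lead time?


Lead time = queue + setup + processing + transit
= 11 + 4 + 14 + 9
= 38 hours


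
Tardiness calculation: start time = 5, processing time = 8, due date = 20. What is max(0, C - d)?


Completion = start + processing = 5 + 8 = 13
Tardiness = max(0, C - d) = max(0, 13 - 20)
= max(0, -7)
= 0


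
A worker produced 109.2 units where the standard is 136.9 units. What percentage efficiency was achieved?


Efficiency = (actual / standard) × 100
= (109.2 / 136.9) × 100
= 79.8%


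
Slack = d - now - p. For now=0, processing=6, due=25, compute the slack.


Slack = due - current_time - processing
= 25 - 0 - 6
= 19


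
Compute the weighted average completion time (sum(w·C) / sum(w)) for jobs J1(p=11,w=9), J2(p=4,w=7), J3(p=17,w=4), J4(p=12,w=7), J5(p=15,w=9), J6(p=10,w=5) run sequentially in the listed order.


Completion times:
  J1: C=11, w×C=9×11=99
  J2: C=15, w×C=7×15=105
  J3: C=32, w×C=4×32=128
  J4: C=44, w×C=7×44=308
  J5: C=59, w×C=9×59=531
  J6: C=69, w×C=5×69=345
Sum w×C = 1516
Sum w = 41
Weighted avg = 1516/41
= 36.98


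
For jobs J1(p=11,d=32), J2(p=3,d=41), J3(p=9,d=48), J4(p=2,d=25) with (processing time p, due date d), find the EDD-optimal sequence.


EDD: sort by earliest due date
  J4: d=25, p=2
  J1: d=32, p=11
  J2: d=41, p=3
  J3: d=48, p=9
Order: J4 → J1 → J2 → J3


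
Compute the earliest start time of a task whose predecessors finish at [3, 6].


ES = max of all predecessor completion times
Predecessors: [3, 6]
ES = max(3, 6)
= 6


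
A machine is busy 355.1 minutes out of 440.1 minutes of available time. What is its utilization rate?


Utilization = busy / total × 100
= 355.1 / 440.1 × 100
= 80.7%


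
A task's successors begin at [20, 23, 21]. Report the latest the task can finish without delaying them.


LF = min of all successor start times
Successors start at: [20, 23, 21]
LF = min(20, 23, 21)
= 20


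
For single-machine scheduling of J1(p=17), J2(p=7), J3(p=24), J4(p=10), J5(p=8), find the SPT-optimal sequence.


SPT: sort by shortest processing time
  J2: p=7
  J5: p=8
  J4: p=10
  J1: p=17
  J3: p=24
Order: J2 → J5 → J4 → J1 → J3


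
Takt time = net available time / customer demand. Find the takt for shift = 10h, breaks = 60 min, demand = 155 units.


Available = 10×60 - 60 = 540 min
Takt time = 540 / 155
= 3.48 min/unit


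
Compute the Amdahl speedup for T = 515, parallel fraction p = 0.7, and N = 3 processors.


Amdahl's law: T_p = T × ((1-p) + p/N)
= 515 × ((1-0.7) + 0.7/3)
= 515 × (0.30 + 0.2333)
= 515 × 0.5333
= 274.67
Speedup = 515/274.67
= 1.87×


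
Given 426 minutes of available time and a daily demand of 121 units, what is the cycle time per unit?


Cycle time = available time / demand
= 426 / 121
= 3.52 min/unit


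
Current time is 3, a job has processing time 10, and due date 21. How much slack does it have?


Slack = due - current_time - processing
= 21 - 3 - 10
= 8


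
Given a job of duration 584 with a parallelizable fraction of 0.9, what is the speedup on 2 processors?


Amdahl's law: T_p = T × ((1-p) + p/N)
= 584 × ((1-0.9) + 0.9/2)
= 584 × (0.10 + 0.4500)
= 584 × 0.5500
= 321.20
Speedup = 584/321.20
= 1.82×


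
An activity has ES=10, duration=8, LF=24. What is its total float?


EF = ES + duration = 10 + 8 = 18
LS = LF - duration = 24 - 8 = 16
Total Float = LF - EF = 24 - 18
(or LS - ES = 16 - 10)
= 6


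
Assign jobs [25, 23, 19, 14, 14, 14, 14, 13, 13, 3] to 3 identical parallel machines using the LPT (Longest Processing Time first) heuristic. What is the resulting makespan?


Jobs (LPT sorted): [25, 23, 19, 14, 14, 14, 14, 13, 13, 3]
Machines: 3
  J=25 → Machine 1 (load: 0+25=25)
  J=23 → Machine 2 (load: 0+23=23)
  J=19 → Machine 3 (load: 0+19=19)
  J=14 → Machine 3 (load: 19+14=33)
  J=14 → Machine 2 (load: 23+14=37)
  J=14 → Machine 1 (load: 25+14=39)
  J=14 → Machine 3 (load: 33+14=47)
  J=13 → Machine 2 (load: 37+13=50)
  J=13 → Machine 1 (load: 39+13=52)
  J=3 → Machine 3 (load: 47+3=50)
Machine loads: [52, 50, 50]
Makespan = max = 52 time units


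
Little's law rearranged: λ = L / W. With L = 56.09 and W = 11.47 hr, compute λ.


Little's law: L = λW → λ = L / W
= 56.09 / 11.47
= 4.89 per hour


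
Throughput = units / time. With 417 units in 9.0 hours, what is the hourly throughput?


Throughput = units / time
= 417 / 9.0
= 46.3 units/hour


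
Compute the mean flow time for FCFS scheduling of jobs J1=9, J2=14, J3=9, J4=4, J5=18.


Completion times:
  J1: completes at 9
  J2: completes at 23
  J3: completes at 32
  J4: completes at 36
  J5: completes at 54
Sum = 154
Average = 154/5
= 30.80


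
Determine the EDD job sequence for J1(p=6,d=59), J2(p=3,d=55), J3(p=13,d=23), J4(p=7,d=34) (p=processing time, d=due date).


EDD: sort by earliest due date
  J3: d=23, p=13
  J4: d=34, p=7
  J2: d=55, p=3
  J1: d=59, p=6
Order: J3 → J4 → J2 → J1


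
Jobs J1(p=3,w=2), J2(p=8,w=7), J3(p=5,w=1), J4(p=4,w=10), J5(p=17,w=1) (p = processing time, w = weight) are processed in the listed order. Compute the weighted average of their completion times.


Completion times:
  J1: C=3, w×C=2×3=6
  J2: C=11, w×C=7×11=77
  J3: C=16, w×C=1×16=16
  J4: C=20, w×C=10×20=200
  J5: C=37, w×C=1×37=37
Sum w×C = 336
Sum w = 21
Weighted avg = 336/21
= 16.00


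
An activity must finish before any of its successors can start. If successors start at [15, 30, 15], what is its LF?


LF = min of all successor start times
Successors start at: [15, 30, 15]
LF = min(15, 30, 15)
= 15


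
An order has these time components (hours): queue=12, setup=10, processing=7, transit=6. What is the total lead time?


Lead time = queue + setup + processing + transit
= 12 + 10 + 7 + 6
= 35 hours


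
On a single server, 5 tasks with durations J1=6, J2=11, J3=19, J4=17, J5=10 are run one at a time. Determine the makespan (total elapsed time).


Sequential makespan: sum all processing times
= 6 + 11 + 19 + 17 + 10
= 63 time units


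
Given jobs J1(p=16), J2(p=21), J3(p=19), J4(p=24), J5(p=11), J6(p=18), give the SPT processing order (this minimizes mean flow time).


SPT: sort by shortest processing time
  J5: p=11
  J1: p=16
  J6: p=18
  J3: p=19
  J2: p=21
  J4: p=24
Order: J5 → J1 → J6 → J3 → J2 → J4


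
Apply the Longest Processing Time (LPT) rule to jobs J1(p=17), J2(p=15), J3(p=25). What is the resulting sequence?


LPT: sort by longest processing time first
  J3: p=25
  J1: p=17
  J2: p=15
Order: J3 → J1 → J2


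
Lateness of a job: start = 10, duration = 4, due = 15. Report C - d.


Completion = 10 + 4 = 14
Lateness = C - d = 14 - 15
= -1


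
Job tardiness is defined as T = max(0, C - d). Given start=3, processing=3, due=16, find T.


Completion = start + processing = 3 + 3 = 6
Tardiness = max(0, C - d) = max(0, 6 - 16)
= max(0, -10)
= 0


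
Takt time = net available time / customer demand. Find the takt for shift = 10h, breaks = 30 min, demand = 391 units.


Available = 10×60 - 30 = 570 min
Takt time = 570 / 391
= 1.46 min/unit


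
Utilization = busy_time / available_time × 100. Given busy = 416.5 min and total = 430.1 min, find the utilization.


Utilization = busy / total × 100
= 416.5 / 430.1 × 100
= 96.8%


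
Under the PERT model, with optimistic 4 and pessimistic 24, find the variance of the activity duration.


σ² = ((p - o) / 6)² = (p - o)² / 36
= (24 - 4)² / 36
= 20² / 36
= 400 / 36
= 11.1111


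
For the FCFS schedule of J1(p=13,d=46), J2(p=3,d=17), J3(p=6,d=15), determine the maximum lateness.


Lateness per job (L = C - d):
  J1: C=13, d=46, L=-33
  J2: C=16, d=17, L=-1
  J3: C=22, d=15, L=7
Lmax = max(-33, -1, 7)
= 7


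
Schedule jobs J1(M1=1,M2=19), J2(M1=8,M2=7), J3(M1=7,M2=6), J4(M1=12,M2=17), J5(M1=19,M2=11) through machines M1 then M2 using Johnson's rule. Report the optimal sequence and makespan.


Johnson's rule:
Group 1 (M1≤M2, sort by M1): ['J1', 'J4']
Group 2 (M1>M2, sort desc M2): ['J5', 'J2', 'J3']
Sequence: J1 → J4 → J5 → J2 → J3
Makespan calculation:
  J1: M1 done=1, M2 done=20
  J4: M1 done=13, M2 done=37
  J5: M1 done=32, M2 done=48
  J2: M1 done=40, M2 done=55
  J3: M1 done=47, M2 done=61
= Sequence: J1 → J4 → J5 → J2 → J3, Makespan: 61


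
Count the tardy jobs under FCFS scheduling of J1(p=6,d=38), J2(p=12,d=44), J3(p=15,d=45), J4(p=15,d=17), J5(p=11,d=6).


Completion vs due date:
  J1: C=6, d=38 → on time
  J2: C=18, d=44 → on time
  J3: C=33, d=45 → on time
  J4: C=48, d=17 → TARDY
  J5: C=59, d=6 → TARDY
Tardy jobs: J4, J5
Count = 2


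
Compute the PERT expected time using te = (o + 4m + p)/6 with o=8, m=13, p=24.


te = (o + 4m + p) / 6
= (8 + 4×13 + 24) / 6
= (8 + 52 + 24) / 6
= 84 / 6
= 14.00


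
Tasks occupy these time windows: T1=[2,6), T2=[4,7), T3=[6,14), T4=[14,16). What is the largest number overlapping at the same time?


Check each time point for overlaps:
  t=4: 2 tasks active (T1, T2)
Max concurrent = 2


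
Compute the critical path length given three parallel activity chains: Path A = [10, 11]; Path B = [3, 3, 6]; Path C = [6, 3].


Path A: 10 + 11 = 21
Path B: 3 + 3 + 6 = 12
Path C: 6 + 3 = 9
Critical path = longest = max(21, 12, 9)
= 21 (Path A)


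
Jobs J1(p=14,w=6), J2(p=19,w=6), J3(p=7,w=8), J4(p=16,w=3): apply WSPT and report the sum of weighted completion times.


WSPT order (by p/w): J3 → J1 → J2 → J4
  J3: C=7, w·C=8×7=56
  J1: C=21, w·C=6×21=126
  J2: C=40, w·C=6×40=240
  J4: C=56, w·C=3×56=168
Σ w·C = 590
= 590


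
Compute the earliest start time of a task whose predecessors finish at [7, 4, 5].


ES = max of all predecessor completion times
Predecessors: [7, 4, 5]
ES = max(7, 4, 5)
= 7


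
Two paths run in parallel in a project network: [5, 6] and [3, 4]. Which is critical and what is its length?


Path A: 5 + 6 = 11
Path B: 3 + 4 = 7
Critical path = longest = max(11, 7)
= 11 (Path A)


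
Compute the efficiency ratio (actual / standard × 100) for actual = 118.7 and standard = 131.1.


Efficiency = (actual / standard) × 100
= (118.7 / 131.1) × 100
= 90.5%


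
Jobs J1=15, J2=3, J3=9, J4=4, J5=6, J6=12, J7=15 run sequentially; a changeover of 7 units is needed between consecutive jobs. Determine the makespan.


Makespan = Σ processing + (n-1) × setup
= (15 + 3 + 9 + 4 + 6 + 12 + 15) + (7-1)×7
= 64 + 42
= 106 time units


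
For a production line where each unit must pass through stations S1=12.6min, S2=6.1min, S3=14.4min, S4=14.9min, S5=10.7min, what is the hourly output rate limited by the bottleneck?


Bottleneck = longest station time
Station times: [12.6, 6.1, 14.4, 14.9, 10.7]
Max = 14.9 min
Rate = 60 / 14.9
= 4.03 units/hour (bottleneck: 14.9min)


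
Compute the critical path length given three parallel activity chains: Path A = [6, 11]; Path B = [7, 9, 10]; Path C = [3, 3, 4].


Path A: 6 + 11 = 17
Path B: 7 + 9 + 10 = 26
Path C: 3 + 3 + 4 = 10
Critical path = longest = max(17, 26, 10)
= 26 (Path B)


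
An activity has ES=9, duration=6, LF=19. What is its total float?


EF = ES + duration = 9 + 6 = 15
LS = LF - duration = 19 - 6 = 13
Total Float = LF - EF = 19 - 15
(or LS - ES = 13 - 9)
= 4


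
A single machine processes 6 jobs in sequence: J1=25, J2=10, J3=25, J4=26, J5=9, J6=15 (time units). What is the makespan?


Sequential makespan: sum all processing times
= 25 + 10 + 25 + 26 + 9 + 15
= 110 time units


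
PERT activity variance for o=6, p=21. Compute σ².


σ² = ((p - o) / 6)² = (p - o)² / 36
= (21 - 6)² / 36
= 15² / 36
= 225 / 36
= 6.2500


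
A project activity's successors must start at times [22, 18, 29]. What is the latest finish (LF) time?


LF = min of all successor start times
Successors start at: [22, 18, 29]
LF = min(22, 18, 29)
= 18


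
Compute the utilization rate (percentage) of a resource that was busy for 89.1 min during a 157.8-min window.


Utilization = busy / total × 100
= 89.1 / 157.8 × 100
= 56.5%


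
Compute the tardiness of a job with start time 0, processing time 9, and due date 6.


Completion = start + processing = 0 + 9 = 9
Tardiness = max(0, C - d) = max(0, 9 - 6)
= max(0, 3)
= 3


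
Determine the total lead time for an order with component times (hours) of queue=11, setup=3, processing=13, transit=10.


Lead time = queue + setup + processing + transit
= 11 + 3 + 13 + 10
= 37 hours


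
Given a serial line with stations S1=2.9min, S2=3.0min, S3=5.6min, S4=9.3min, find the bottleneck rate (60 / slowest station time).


Bottleneck = longest station time
Station times: [2.9, 3.0, 5.6, 9.3]
Max = 9.3 min
Rate = 60 / 9.3
= 6.45 units/hour (bottleneck: 9.3min)


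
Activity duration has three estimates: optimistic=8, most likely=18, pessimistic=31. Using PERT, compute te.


te = (o + 4m + p) / 6
= (8 + 4×18 + 31) / 6
= (8 + 72 + 31) / 6
= 111 / 6
= 18.50


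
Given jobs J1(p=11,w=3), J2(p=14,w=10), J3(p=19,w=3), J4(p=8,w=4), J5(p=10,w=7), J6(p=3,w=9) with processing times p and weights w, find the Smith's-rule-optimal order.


WSPT (Smith's rule): sort by p/w ascending
  J6: p/w = 3/9 = 0.333
  J2: p/w = 14/10 = 1.400
  J5: p/w = 10/7 = 1.429
  J4: p/w = 8/4 = 2.000
  J1: p/w = 11/3 = 3.667
  J3: p/w = 19/3 = 6.333
Order: J6 → J2 → J5 → J4 → J1 → J3


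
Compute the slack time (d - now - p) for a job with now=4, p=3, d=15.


Slack = due - current_time - processing
= 15 - 4 - 3
= 8


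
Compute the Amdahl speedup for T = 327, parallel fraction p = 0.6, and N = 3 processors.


Amdahl's law: T_p = T × ((1-p) + p/N)
= 327 × ((1-0.6) + 0.6/3)
= 327 × (0.40 + 0.2000)
= 327 × 0.6000
= 196.20
Speedup = 327/196.20
= 1.67×


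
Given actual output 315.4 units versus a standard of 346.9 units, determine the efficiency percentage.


Efficiency = (actual / standard) × 100
= (315.4 / 346.9) × 100
= 90.9%


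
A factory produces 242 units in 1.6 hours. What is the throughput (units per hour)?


Throughput = units / time
= 242 / 1.6
= 151.2 units/hour


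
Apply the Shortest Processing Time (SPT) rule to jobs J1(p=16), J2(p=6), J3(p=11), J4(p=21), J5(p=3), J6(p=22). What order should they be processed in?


SPT: sort by shortest processing time
  J5: p=3
  J2: p=6
  J3: p=11
  J1: p=16
  J4: p=21
  J6: p=22
Order: J5 → J2 → J3 → J1 → J4 → J6


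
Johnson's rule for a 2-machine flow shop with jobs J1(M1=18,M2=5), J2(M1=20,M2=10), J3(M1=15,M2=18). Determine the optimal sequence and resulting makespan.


Johnson's rule:
Group 1 (M1≤M2, sort by M1): ['J3']
Group 2 (M1>M2, sort desc M2): ['J2', 'J1']
Sequence: J3 → J2 → J1
Makespan calculation:
  J3: M1 done=15, M2 done=33
  J2: M1 done=35, M2 done=45
  J1: M1 done=53, M2 done=58
= Sequence: J3 → J2 → J1, Makespan: 58


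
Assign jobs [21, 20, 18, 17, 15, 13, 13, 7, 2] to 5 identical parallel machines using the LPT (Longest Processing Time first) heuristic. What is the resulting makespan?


Jobs (LPT sorted): [21, 20, 18, 17, 15, 13, 13, 7, 2]
Machines: 5
  J=21 → Machine 1 (load: 0+21=21)
  J=20 → Machine 2 (load: 0+20=20)
  J=18 → Machine 3 (load: 0+18=18)
  J=17 → Machine 4 (load: 0+17=17)
  J=15 → Machine 5 (load: 0+15=15)
  J=13 → Machine 5 (load: 15+13=28)
  J=13 → Machine 4 (load: 17+13=30)
  J=7 → Machine 3 (load: 18+7=25)
  J=2 → Machine 2 (load: 20+2=22)
Machine loads: [21, 22, 25, 30, 28]
Makespan = max = 30 time units


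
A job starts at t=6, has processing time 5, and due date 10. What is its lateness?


Completion = 6 + 5 = 11
Lateness = C - d = 11 - 10
= 1


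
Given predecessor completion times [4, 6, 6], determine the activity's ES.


ES = max of all predecessor completion times
Predecessors: [4, 6, 6]
ES = max(4, 6, 6)
= 6


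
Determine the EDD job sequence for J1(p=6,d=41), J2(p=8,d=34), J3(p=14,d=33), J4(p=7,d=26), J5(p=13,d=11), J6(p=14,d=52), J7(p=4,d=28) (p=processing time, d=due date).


EDD: sort by earliest due date
  J5: d=11, p=13
  J4: d=26, p=7
  J7: d=28, p=4
  J3: d=33, p=14
  J2: d=34, p=8
  J1: d=41, p=6
  J6: d=52, p=14
Order: J5 → J4 → J7 → J3 → J2 → J1 → J6


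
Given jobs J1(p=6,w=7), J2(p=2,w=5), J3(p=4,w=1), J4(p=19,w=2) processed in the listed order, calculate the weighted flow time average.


Completion times:
  J1: C=6, w×C=7×6=42
  J2: C=8, w×C=5×8=40
  J3: C=12, w×C=1×12=12
  J4: C=31, w×C=2×31=62
Sum w×C = 156
Sum w = 15
Weighted avg = 156/15
= 10.40


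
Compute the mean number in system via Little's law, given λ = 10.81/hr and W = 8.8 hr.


Little's law: L = λ × W
= 10.81 × 8.8
= 95.13


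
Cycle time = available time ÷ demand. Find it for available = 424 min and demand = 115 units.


Cycle time = available time / demand
= 424 / 115
= 3.69 min/unit


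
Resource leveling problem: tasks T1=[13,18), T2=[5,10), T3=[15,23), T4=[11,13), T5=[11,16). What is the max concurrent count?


Check each time point for overlaps:
  t=15: 3 tasks active (T1, T3, T5)
Max concurrent = 3


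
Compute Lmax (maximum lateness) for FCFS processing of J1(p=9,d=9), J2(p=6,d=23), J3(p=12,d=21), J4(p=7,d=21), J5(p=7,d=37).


Lateness per job (L = C - d):
  J1: C=9, d=9, L=0
  J2: C=15, d=23, L=-8
  J3: C=27, d=21, L=6
  J4: C=34, d=21, L=13
  J5: C=41, d=37, L=4
Lmax = max(0, -8, 6, 13, 4)
= 13


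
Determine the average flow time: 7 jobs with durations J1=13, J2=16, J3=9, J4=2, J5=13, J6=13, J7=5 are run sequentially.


Completion times:
  J1: completes at 13
  J2: completes at 29
  J3: completes at 38
  J4: completes at 40
  J5: completes at 53
  J6: completes at 66
  J7: completes at 71
Sum = 310
Average = 310/7
= 44.29


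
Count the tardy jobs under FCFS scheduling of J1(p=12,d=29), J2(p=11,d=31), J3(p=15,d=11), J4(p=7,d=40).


Completion vs due date:
  J1: C=12, d=29 → on time
  J2: C=23, d=31 → on time
  J3: C=38, d=11 → TARDY
  J4: C=45, d=40 → TARDY
Tardy jobs: J3, J4
Count = 2


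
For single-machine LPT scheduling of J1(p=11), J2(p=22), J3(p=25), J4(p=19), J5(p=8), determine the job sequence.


LPT: sort by longest processing time first
  J3: p=25
  J2: p=22
  J4: p=19
  J1: p=11
  J5: p=8
Order: J3 → J2 → J4 → J1 → J5


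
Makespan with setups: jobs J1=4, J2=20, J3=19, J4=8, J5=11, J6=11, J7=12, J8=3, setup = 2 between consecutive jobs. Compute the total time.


Makespan = Σ processing + (n-1) × setup
= (4 + 20 + 19 + 8 + 11 + 11 + 12 + 3) + (8-1)×2
= 88 + 14
= 102 time units


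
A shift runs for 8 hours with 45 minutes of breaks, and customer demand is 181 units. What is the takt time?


Available = 8×60 - 45 = 435 min
Takt time = 435 / 181
= 2.40 min/unit


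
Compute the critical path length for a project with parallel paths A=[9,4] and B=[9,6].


Path A: 9 + 4 = 13
Path B: 9 + 6 = 15
Critical path = longest = max(13, 15)
= 15 (Path B)


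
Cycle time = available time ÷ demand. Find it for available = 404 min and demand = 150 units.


Cycle time = available time / demand
= 404 / 150
= 2.69 min/unit


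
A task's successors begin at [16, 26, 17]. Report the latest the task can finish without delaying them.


LF = min of all successor start times
Successors start at: [16, 26, 17]
LF = min(16, 26, 17)
= 16


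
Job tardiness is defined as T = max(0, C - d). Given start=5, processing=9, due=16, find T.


Completion = start + processing = 5 + 9 = 14
Tardiness = max(0, C - d) = max(0, 14 - 16)
= max(0, -2)
= 0


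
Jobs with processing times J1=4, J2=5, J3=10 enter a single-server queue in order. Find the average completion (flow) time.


Completion times:
  J1: completes at 4
  J2: completes at 9
  J3: completes at 19
Sum = 32
Average = 32/3
= 10.67


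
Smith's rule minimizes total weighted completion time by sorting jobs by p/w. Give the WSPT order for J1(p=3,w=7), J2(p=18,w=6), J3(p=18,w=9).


WSPT (Smith's rule): sort by p/w ascending
  J1: p/w = 3/7 = 0.429
  J3: p/w = 18/9 = 2.000
  J2: p/w = 18/6 = 3.000
Order: J1 → J3 → J2


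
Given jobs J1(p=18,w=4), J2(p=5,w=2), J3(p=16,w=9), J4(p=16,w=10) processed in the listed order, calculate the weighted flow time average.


Completion times:
  J1: C=18, w×C=4×18=72
  J2: C=23, w×C=2×23=46
  J3: C=39, w×C=9×39=351
  J4: C=55, w×C=10×55=550
Sum w×C = 1019
Sum w = 25
Weighted avg = 1019/25
= 40.76


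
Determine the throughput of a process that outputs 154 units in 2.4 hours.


Throughput = units / time
= 154 / 2.4
= 64.2 units/hour


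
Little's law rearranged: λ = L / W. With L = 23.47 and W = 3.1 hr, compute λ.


Little's law: L = λW → λ = L / W
= 23.47 / 3.1
= 7.57 per hour


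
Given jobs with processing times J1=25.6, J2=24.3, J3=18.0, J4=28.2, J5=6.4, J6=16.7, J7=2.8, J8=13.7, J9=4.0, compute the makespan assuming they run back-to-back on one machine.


Sequential makespan: sum all processing times
= 25.6 + 24.3 + 18.0 + 28.2 + 6.4 + 16.7 + 2.8 + 13.7 + 4.0
= 139.7 time units


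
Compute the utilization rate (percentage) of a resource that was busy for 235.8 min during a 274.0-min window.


Utilization = busy / total × 100
= 235.8 / 274.0 × 100
= 86.1%


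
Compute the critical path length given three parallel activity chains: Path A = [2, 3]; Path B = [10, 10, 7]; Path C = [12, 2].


Path A: 2 + 3 = 5
Path B: 10 + 10 + 7 = 27
Path C: 12 + 2 = 14
Critical path = longest = max(5, 27, 14)
= 27 (Path B)


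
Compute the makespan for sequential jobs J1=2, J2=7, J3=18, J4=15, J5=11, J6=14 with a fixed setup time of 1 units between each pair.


Makespan = Σ processing + (n-1) × setup
= (2 + 7 + 18 + 15 + 11 + 14) + (6-1)×1
= 67 + 5
= 72 time units


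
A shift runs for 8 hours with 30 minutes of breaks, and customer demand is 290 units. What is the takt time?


Available = 8×60 - 30 = 450 min
Takt time = 450 / 290
= 1.55 min/unit


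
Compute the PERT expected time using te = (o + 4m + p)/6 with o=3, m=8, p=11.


te = (o + 4m + p) / 6
= (3 + 4×8 + 11) / 6
= (3 + 32 + 11) / 6
= 46 / 6
= 7.67


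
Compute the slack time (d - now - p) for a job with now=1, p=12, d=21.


Slack = due - current_time - processing
= 21 - 1 - 12
= 8


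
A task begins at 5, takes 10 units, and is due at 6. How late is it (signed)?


Completion = 5 + 10 = 15
Lateness = C - d = 15 - 6
= 9


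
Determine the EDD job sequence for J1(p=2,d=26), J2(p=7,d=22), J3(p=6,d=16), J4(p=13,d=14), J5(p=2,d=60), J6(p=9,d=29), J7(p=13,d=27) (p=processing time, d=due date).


EDD: sort by earliest due date
  J4: d=14, p=13
  J3: d=16, p=6
  J2: d=22, p=7
  J1: d=26, p=2
  J7: d=27, p=13
  J6: d=29, p=9
  J5: d=60, p=2
Order: J4 → J3 → J2 → J1 → J7 → J6 → J5


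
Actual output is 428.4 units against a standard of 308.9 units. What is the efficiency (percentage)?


Efficiency = (actual / standard) × 100
= (428.4 / 308.9) × 100
= 138.7%


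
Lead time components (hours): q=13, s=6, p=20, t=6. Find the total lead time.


Lead time = queue + setup + processing + transit
= 13 + 6 + 20 + 6
= 45 hours


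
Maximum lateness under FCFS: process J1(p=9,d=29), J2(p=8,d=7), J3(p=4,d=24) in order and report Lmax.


Lateness per job (L = C - d):
  J1: C=9, d=29, L=-20
  J2: C=17, d=7, L=10
  J3: C=21, d=24, L=-3
Lmax = max(-20, 10, -3)
= 10


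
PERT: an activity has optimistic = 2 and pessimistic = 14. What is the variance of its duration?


σ² = ((p - o) / 6)² = (p - o)² / 36
= (14 - 2)² / 36
= 12² / 36
= 144 / 36
= 4.0000


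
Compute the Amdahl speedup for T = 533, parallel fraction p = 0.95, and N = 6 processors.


Amdahl's law: T_p = T × ((1-p) + p/N)
= 533 × ((1-0.95) + 0.95/6)
= 533 × (0.05 + 0.1583)
= 533 × 0.2083
= 111.04
Speedup = 533/111.04
= 4.80×


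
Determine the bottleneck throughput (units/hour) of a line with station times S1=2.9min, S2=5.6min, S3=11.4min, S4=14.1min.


Bottleneck = longest station time
Station times: [2.9, 5.6, 11.4, 14.1]
Max = 14.1 min
Rate = 60 / 14.1
= 4.26 units/hour (bottleneck: 14.1min)


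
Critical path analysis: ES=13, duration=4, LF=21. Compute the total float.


EF = ES + duration = 13 + 4 = 17
LS = LF - duration = 21 - 4 = 17
Total Float = LF - EF = 21 - 17
(or LS - ES = 17 - 13)
= 4


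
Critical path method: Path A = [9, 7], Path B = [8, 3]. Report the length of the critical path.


Path A: 9 + 7 = 16
Path B: 8 + 3 = 11
Critical path = longest = max(16, 11)
= 16 (Path A)


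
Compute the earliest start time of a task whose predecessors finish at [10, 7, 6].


ES = max of all predecessor completion times
Predecessors: [10, 7, 6]
ES = max(10, 7, 6)
= 10


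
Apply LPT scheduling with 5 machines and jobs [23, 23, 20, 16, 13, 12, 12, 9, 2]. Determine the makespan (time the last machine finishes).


Jobs (LPT sorted): [23, 23, 20, 16, 13, 12, 12, 9, 2]
Machines: 5
  J=23 → Machine 1 (load: 0+23=23)
  J=23 → Machine 2 (load: 0+23=23)
  J=20 → Machine 3 (load: 0+20=20)
  J=16 → Machine 4 (load: 0+16=16)
  J=13 → Machine 5 (load: 0+13=13)
  J=12 → Machine 5 (load: 13+12=25)
  J=12 → Machine 4 (load: 16+12=28)
  J=9 → Machine 3 (load: 20+9=29)
  J=2 → Machine 1 (load: 23+2=25)
Machine loads: [25, 23, 29, 28, 25]
Makespan = max = 29 time units


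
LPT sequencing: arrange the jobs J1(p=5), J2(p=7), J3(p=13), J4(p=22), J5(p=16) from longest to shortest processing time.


LPT: sort by longest processing time first
  J4: p=22
  J5: p=16
  J3: p=13
  J2: p=7
  J1: p=5
Order: J4 → J5 → J3 → J2 → J1


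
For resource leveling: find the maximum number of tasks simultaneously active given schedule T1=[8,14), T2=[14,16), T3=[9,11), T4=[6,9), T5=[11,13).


Check each time point for overlaps:
  t=8: 2 tasks active (T1, T4)
Max concurrent = 2


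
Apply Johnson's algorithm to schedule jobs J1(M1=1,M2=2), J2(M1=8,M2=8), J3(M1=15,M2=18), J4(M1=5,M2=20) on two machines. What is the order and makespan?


Johnson's rule:
Group 1 (M1≤M2, sort by M1): ['J1', 'J4', 'J2', 'J3']
Group 2 (M1>M2, sort desc M2): []
Sequence: J1 → J4 → J2 → J3
Makespan calculation:
  J1: M1 done=1, M2 done=3
  J4: M1 done=6, M2 done=26
  J2: M1 done=14, M2 done=34
  J3: M1 done=29, M2 done=52
= Sequence: J1 → J4 → J2 → J3, Makespan: 52


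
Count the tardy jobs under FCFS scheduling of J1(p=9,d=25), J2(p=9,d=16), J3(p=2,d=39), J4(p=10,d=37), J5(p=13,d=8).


Completion vs due date:
  J1: C=9, d=25 → on time
  J2: C=18, d=16 → TARDY
  J3: C=20, d=39 → on time
  J4: C=30, d=37 → on time
  J5: C=43, d=8 → TARDY
Tardy jobs: J2, J5
Count = 2


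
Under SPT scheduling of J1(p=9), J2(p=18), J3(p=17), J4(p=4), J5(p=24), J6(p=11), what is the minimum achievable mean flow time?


SPT order: J4 → J1 → J6 → J3 → J2 → J5
Completion times:
  J4: C=4
  J1: C=13
  J6: C=24
  J3: C=41
  J2: C=59
  J5: C=83
Sum = 224, n = 6
Mean flow = 224/6
= 37.33


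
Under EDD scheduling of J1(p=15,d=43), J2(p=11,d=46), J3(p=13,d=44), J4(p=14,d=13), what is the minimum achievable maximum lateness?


EDD order: J4 → J1 → J3 → J2
Completion and lateness:
  J4: C=14, d=13, L=14-13=1
  J1: C=29, d=43, L=29-43=-14
  J3: C=42, d=44, L=42-44=-2
  J2: C=53, d=46, L=53-46=7
Lmax = max(1, -14, -2, 7)
= 7


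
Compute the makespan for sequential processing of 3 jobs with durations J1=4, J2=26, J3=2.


Sequential makespan: sum all processing times
= 4 + 26 + 2
= 32 time units


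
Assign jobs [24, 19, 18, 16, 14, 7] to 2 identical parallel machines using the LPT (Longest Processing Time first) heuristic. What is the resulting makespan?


Jobs (LPT sorted): [24, 19, 18, 16, 14, 7]
Machines: 2
  J=24 → Machine 1 (load: 0+24=24)
  J=19 → Machine 2 (load: 0+19=19)
  J=18 → Machine 2 (load: 19+18=37)
  J=16 → Machine 1 (load: 24+16=40)
  J=14 → Machine 2 (load: 37+14=51)
  J=7 → Machine 1 (load: 40+7=47)
Machine loads: [47, 51]
Makespan = max = 51 time units


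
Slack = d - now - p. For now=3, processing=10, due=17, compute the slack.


Slack = due - current_time - processing
= 17 - 3 - 10
= 4


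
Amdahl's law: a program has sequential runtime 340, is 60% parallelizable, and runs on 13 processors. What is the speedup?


Amdahl's law: T_p = T × ((1-p) + p/N)
= 340 × ((1-0.6) + 0.6/13)
= 340 × (0.40 + 0.0462)
= 340 × 0.4462
= 151.69
Speedup = 340/151.69
= 2.24×


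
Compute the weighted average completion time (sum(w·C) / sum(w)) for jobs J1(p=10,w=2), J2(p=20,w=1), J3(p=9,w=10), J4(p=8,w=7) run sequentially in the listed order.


Completion times:
  J1: C=10, w×C=2×10=20
  J2: C=30, w×C=1×30=30
  J3: C=39, w×C=10×39=390
  J4: C=47, w×C=7×47=329
Sum w×C = 769
Sum w = 20
Weighted avg = 769/20
= 38.45


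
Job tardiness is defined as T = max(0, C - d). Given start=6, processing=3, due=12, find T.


Completion = start + processing = 6 + 3 = 9
Tardiness = max(0, C - d) = max(0, 9 - 12)
= max(0, -3)
= 0


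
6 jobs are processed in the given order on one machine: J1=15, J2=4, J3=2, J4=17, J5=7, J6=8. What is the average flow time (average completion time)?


Completion times:
  J1: completes at 15
  J2: completes at 19
  J3: completes at 21
  J4: completes at 38
  J5: completes at 45
  J6: completes at 53
Sum = 191
Average = 191/6
= 31.83


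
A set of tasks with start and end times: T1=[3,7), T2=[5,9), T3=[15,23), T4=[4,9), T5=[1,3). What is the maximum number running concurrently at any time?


Check each time point for overlaps:
  t=5: 3 tasks active (T1, T2, T4)
Max concurrent = 3


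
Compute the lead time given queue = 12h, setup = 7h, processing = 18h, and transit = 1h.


Lead time = queue + setup + processing + transit
= 12 + 7 + 18 + 1
= 38 hours


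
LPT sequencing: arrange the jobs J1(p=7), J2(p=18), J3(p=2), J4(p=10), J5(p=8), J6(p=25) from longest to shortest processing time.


LPT: sort by longest processing time first
  J6: p=25
  J2: p=18
  J4: p=10
  J5: p=8
  J1: p=7
  J3: p=2
Order: J6 → J2 → J4 → J5 → J1 → J3


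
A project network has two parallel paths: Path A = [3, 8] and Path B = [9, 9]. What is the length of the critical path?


Path A: 3 + 8 = 11
Path B: 9 + 9 = 18
Critical path = longest = max(11, 18)
= 18 (Path B)


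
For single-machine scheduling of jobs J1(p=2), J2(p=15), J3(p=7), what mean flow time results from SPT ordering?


SPT order: J1 → J3 → J2
Completion times:
  J1: C=2
  J3: C=9
  J2: C=24
Sum = 35, n = 3
Mean flow = 35/3
= 11.67


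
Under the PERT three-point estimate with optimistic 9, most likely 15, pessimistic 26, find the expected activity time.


te = (o + 4m + p) / 6
= (9 + 4×15 + 26) / 6
= (9 + 60 + 26) / 6
= 95 / 6
= 15.83


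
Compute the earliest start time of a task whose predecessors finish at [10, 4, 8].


ES = max of all predecessor completion times
Predecessors: [10, 4, 8]
ES = max(10, 4, 8)
= 10


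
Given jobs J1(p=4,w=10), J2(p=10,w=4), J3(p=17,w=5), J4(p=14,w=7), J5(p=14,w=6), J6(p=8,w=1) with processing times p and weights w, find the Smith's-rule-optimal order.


WSPT (Smith's rule): sort by p/w ascending
  J1: p/w = 4/10 = 0.400
  J4: p/w = 14/7 = 2.000
  J5: p/w = 14/6 = 2.333
  J2: p/w = 10/4 = 2.500
  J3: p/w = 17/5 = 3.400
  J6: p/w = 8/1 = 8.000
Order: J1 → J4 → J5 → J2 → J3 → J6


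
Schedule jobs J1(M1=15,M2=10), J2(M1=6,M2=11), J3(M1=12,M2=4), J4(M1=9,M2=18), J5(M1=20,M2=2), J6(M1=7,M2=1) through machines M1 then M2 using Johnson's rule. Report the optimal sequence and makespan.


Johnson's rule:
Group 1 (M1≤M2, sort by M1): ['J2', 'J4']
Group 2 (M1>M2, sort desc M2): ['J1', 'J3', 'J5', 'J6']
Sequence: J2 → J4 → J1 → J3 → J5 → J6
Makespan calculation:
  J2: M1 done=6, M2 done=17
  J4: M1 done=15, M2 done=35
  J1: M1 done=30, M2 done=45
  J3: M1 done=42, M2 done=49
  J5: M1 done=62, M2 done=64
  J6: M1 done=69, M2 done=70
= Sequence: J2 → J4 → J1 → J3 → J5 → J6, Makespan: 70


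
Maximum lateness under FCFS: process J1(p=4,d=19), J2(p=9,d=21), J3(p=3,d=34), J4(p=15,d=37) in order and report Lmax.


Lateness per job (L = C - d):
  J1: C=4, d=19, L=-15
  J2: C=13, d=21, L=-8
  J3: C=16, d=34, L=-18
  J4: C=31, d=37, L=-6
Lmax = max(-15, -8, -18, -6)
= -6


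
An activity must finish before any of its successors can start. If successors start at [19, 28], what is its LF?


LF = min of all successor start times
Successors start at: [19, 28]
LF = min(19, 28)
= 19


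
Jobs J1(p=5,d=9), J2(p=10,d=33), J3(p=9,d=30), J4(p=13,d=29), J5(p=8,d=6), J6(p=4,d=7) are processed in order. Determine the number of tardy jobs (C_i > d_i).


Completion vs due date:
  J1: C=5, d=9 → on time
  J2: C=15, d=33 → on time
  J3: C=24, d=30 → on time
  J4: C=37, d=29 → TARDY
  J5: C=45, d=6 → TARDY
  J6: C=49, d=7 → TARDY
Tardy jobs: J4, J5, J6
Count = 3


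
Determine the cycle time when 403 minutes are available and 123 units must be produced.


Cycle time = available time / demand
= 403 / 123
= 3.28 min/unit


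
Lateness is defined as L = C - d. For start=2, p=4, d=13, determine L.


Completion = 2 + 4 = 6
Lateness = C - d = 6 - 13
= -7


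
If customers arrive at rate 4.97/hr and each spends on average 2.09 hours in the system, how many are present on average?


Little's law: L = λ × W
= 4.97 × 2.09
= 10.39


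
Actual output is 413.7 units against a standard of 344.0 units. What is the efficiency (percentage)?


Efficiency = (actual / standard) × 100
= (413.7 / 344.0) × 100
= 120.3%


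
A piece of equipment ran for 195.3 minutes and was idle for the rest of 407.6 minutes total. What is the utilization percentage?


Utilization = busy / total × 100
= 195.3 / 407.6 × 100
= 47.9%


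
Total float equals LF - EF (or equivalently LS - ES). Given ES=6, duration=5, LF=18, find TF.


EF = ES + duration = 6 + 5 = 11
LS = LF - duration = 18 - 5 = 13
Total Float = LF - EF = 18 - 11
(or LS - ES = 13 - 6)
= 7


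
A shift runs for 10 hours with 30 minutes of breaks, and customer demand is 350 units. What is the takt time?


Available = 10×60 - 30 = 570 min
Takt time = 570 / 350
= 1.63 min/unit


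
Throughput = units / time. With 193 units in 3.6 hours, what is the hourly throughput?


Throughput = units / time
= 193 / 3.6
= 53.6 units/hour


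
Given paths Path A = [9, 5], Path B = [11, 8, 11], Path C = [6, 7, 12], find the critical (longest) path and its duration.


Path A: 9 + 5 = 14
Path B: 11 + 8 + 11 = 30
Path C: 6 + 7 + 12 = 25
Critical path = longest = max(14, 30, 25)
= 30 (Path B)


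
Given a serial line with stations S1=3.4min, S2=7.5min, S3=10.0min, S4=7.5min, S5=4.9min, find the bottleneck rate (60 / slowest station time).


Bottleneck = longest station time
Station times: [3.4, 7.5, 10.0, 7.5, 4.9]
Max = 10.0 min
Rate = 60 / 10.0
= 6.00 units/hour (bottleneck: 10.0min)


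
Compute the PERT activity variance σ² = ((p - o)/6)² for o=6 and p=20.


σ² = ((p - o) / 6)² = (p - o)² / 36
= (20 - 6)² / 36
= 14² / 36
= 196 / 36
= 5.4444


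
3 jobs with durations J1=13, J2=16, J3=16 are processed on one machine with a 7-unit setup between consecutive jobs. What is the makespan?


Makespan = Σ processing + (n-1) × setup
= (13 + 16 + 16) + (3-1)×7
= 45 + 14
= 59 time units
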